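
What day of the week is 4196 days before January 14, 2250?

Friday

Jan 14, 2250 is a Monday.
4196 mod 7 = 3, so 4196 days before a Monday is Monday − 3 = Friday.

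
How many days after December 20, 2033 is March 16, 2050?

Dec 20, 2033 → Dec 20, 2034: 365 days.
Dec 20, 2034 → Dec 20, 2035: 365 days.
Dec 20, 2035 → Dec 20, 2036: 366 days (Feb 29, 2036 is in that span).
Dec 20, 2036 → Dec 20, 2037: 365 days.
Dec 20, 2037 → Dec 20, 2038: 365 days.
Dec 20, 2038 → Dec 20, 2039: 365 days.
Dec 20, 2039 → Dec 20, 2040: 366 days (Feb 29, 2040 is in that span).
Dec 20, 2040 → Dec 20, 2041: 365 days.
Dec 20, 2041 → Dec 20, 2042: 365 days.
Dec 20, 2042 → Dec 20, 2043: 365 days.
Dec 20, 2043 → Dec 20, 2044: 366 days (Feb 29, 2044 is in that span).
Dec 20, 2044 → Dec 20, 2045: 365 days.
Dec 20, 2045 → Dec 20, 2046: 365 days.
Dec 20, 2046 → Dec 20, 2047: 365 days.
Dec 20, 2047 → Dec 20, 2048: 366 days (Feb 29, 2048 is in that span).
Dec 20, 2048 → Dec 20, 2049: 365 days.
Dec 20, 2049 → Jan 20, 2050: 31 days (December has 31).
Jan 20, 2050 → Feb 20, 2050: 31 days (January has 31).
Feb 20, 2050 → Mar 16, 2050: 24 days.
Total: 5930 days.

5930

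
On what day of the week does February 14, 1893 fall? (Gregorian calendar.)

Doomsday rule: the anchor day for the 1800s is Friday. For year 93: 93÷12 = 7 r 9, and 9÷4 = 2, so 7+9+2 = 18.
Friday + 18 ≡ Tuesday — that's 1893's doomsday.
In February the doomsday date is Feb 28 (1893 is not a leap year).
Feb 14 is 14 days before Feb 28; 14 mod 7 = 0, so Tuesday − 0 = Tuesday.

Tuesday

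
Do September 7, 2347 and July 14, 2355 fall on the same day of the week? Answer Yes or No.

No

From Sep 7, 2347 to Jul 14, 2355 is 2867 days.
2867 mod 7 = 4, so they are different weekdays.
(Sep 7, 2347 is a Sunday; Jul 14, 2355 is a Thursday.)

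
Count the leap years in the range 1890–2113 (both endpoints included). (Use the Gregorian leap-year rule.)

Multiples of 4 in [1890,2113]: 56.
Of those, multiples of 100: 3 (not leap unless ÷400).
Multiples of 400: 1.
Leap years = 56 − 3 + 1 = 54.

54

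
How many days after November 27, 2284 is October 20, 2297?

Nov 27, 2284 → Nov 27, 2285: 365 days.
Nov 27, 2285 → Nov 27, 2286: 365 days.
Nov 27, 2286 → Nov 27, 2287: 365 days.
Nov 27, 2287 → Nov 27, 2288: 366 days (Feb 29, 2288 is in that span).
Nov 27, 2288 → Nov 27, 2289: 365 days.
Nov 27, 2289 → Nov 27, 2290: 365 days.
Nov 27, 2290 → Nov 27, 2291: 365 days.
Nov 27, 2291 → Nov 27, 2292: 366 days (Feb 29, 2292 is in that span).
Nov 27, 2292 → Nov 27, 2293: 365 days.
Nov 27, 2293 → Nov 27, 2294: 365 days.
Nov 27, 2294 → Nov 27, 2295: 365 days.
Nov 27, 2295 → Nov 27, 2296: 366 days (Feb 29, 2296 is in that span).
Nov 27, 2296 → Dec 27, 2296: 30 days (November has 30).
Dec 27, 2296 → Jan 27, 2297: 31 days (December has 31).
Jan 27, 2297 → Feb 27, 2297: 31 days (January has 31).
Feb 27, 2297 → Mar 27, 2297: 28 days (February has 28).
Mar 27, 2297 → Apr 27, 2297: 31 days (March has 31).
Apr 27, 2297 → May 27, 2297: 30 days (April has 30).
May 27, 2297 → Jun 27, 2297: 31 days (May has 31).
Jun 27, 2297 → Jul 27, 2297: 30 days (June has 30).
Jul 27, 2297 → Aug 27, 2297: 31 days (July has 31).
Aug 27, 2297 → Sep 27, 2297: 31 days (August has 31).
Sep 27, 2297 → Oct 20, 2297: 23 days.
Total: 4710 days.

4710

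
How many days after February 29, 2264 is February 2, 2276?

Feb 29, 2264 → Mar 1, 2265: 366 days.
Mar 1, 2265 → Mar 1, 2266: 365 days.
Mar 1, 2266 → Mar 1, 2267: 365 days.
Mar 1, 2267 → Mar 1, 2268: 366 days (Feb 29, 2268 is in that span).
Mar 1, 2268 → Mar 1, 2269: 365 days.
Mar 1, 2269 → Mar 1, 2270: 365 days.
Mar 1, 2270 → Mar 1, 2271: 365 days.
Mar 1, 2271 → Mar 1, 2272: 366 days (Feb 29, 2272 is in that span).
Mar 1, 2272 → Mar 1, 2273: 365 days.
Mar 1, 2273 → Mar 1, 2274: 365 days.
Mar 1, 2274 → Mar 1, 2275: 365 days.
Mar 1, 2275 → Apr 1, 2275: 31 days (March has 31).
Apr 1, 2275 → May 1, 2275: 30 days (April has 30).
May 1, 2275 → Jun 1, 2275: 31 days (May has 31).
Jun 1, 2275 → Jul 1, 2275: 30 days (June has 30).
Jul 1, 2275 → Aug 1, 2275: 31 days (July has 31).
Aug 1, 2275 → Sep 1, 2275: 31 days (August has 31).
Sep 1, 2275 → Oct 1, 2275: 30 days (September has 30).
Oct 1, 2275 → Nov 1, 2275: 31 days (October has 31).
Nov 1, 2275 → Dec 1, 2275: 30 days (November has 30).
Dec 1, 2275 → Jan 1, 2276: 31 days (December has 31).
Jan 1, 2276 → Feb 1, 2276: 31 days (January has 31).
Feb 1, 2276 → Feb 2, 2276: 1 days.
Total: 4356 days.

4356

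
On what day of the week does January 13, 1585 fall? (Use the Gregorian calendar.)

Doomsday rule: the anchor day for the 1500s is Wednesday. For year 85: 85÷12 = 7 r 1, and 1÷4 = 0, so 7+1+0 = 8.
Wednesday + 8 ≡ Thursday — that's 1585's doomsday.
In January the doomsday date is Jan 3 (1585 is not a leap year).
Jan 13 is 10 days after Jan 3; 10 mod 7 = 3, so Thursday + 3 = Sunday.

Sunday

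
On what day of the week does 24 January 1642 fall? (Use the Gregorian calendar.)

Doomsday rule: the anchor day for the 1600s is Tuesday. For year 42: 42÷12 = 3 r 6, and 6÷4 = 1, so 3+6+1 = 10.
Tuesday + 10 ≡ Friday — that's 1642's doomsday.
In January the doomsday date is Jan 3 (1642 is not a leap year).
Jan 24 is 21 days after Jan 3; 21 mod 7 = 0, so Friday + 0 = Friday.

Friday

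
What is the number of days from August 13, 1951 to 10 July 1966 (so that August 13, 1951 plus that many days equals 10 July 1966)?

Aug 13, 1951 → Aug 13, 1952: 366 days (Feb 29, 1952 is in that span).
Aug 13, 1952 → Aug 13, 1953: 365 days.
Aug 13, 1953 → Aug 13, 1954: 365 days.
Aug 13, 1954 → Aug 13, 1955: 365 days.
Aug 13, 1955 → Aug 13, 1956: 366 days (Feb 29, 1956 is in that span).
Aug 13, 1956 → Aug 13, 1957: 365 days.
Aug 13, 1957 → Aug 13, 1958: 365 days.
Aug 13, 1958 → Aug 13, 1959: 365 days.
Aug 13, 1959 → Aug 13, 1960: 366 days (Feb 29, 1960 is in that span).
Aug 13, 1960 → Aug 13, 1961: 365 days.
Aug 13, 1961 → Aug 13, 1962: 365 days.
Aug 13, 1962 → Aug 13, 1963: 365 days.
Aug 13, 1963 → Aug 13, 1964: 366 days (Feb 29, 1964 is in that span).
Aug 13, 1964 → Aug 13, 1965: 365 days.
Aug 13, 1965 → Sep 13, 1965: 31 days (August has 31).
Sep 13, 1965 → Oct 13, 1965: 30 days (September has 30).
Oct 13, 1965 → Nov 13, 1965: 31 days (October has 31).
Nov 13, 1965 → Dec 13, 1965: 30 days (November has 30).
Dec 13, 1965 → Jan 13, 1966: 31 days (December has 31).
Jan 13, 1966 → Feb 13, 1966: 31 days (January has 31).
Feb 13, 1966 → Mar 13, 1966: 28 days (February has 28).
Mar 13, 1966 → Apr 13, 1966: 31 days (March has 31).
Apr 13, 1966 → May 13, 1966: 30 days (April has 30).
May 13, 1966 → Jun 13, 1966: 31 days (May has 31).
Jun 13, 1966 → Jul 10, 1966: 27 days.
Total: 5445 days.

5445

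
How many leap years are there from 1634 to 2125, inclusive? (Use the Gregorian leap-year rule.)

119

Multiples of 4 in [1634,2125]: 123.
Of those, multiples of 100: 5 (not leap unless ÷400).
Multiples of 400: 1.
Leap years = 123 − 5 + 1 = 119.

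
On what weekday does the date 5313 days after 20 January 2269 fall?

Jan 20, 2269 is a Wednesday.
5313 mod 7 = 0, so 5313 days after a Wednesday is Wednesday + 0 = Wednesday.

Wednesday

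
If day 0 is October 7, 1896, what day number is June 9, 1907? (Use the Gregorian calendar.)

Oct 7, 1896 → Oct 7, 1897: 365 days.
Oct 7, 1897 → Oct 7, 1898: 365 days.
Oct 7, 1898 → Oct 7, 1899: 365 days.
Oct 7, 1899 → Oct 7, 1900: 365 days.
Oct 7, 1900 → Oct 7, 1901: 365 days.
Oct 7, 1901 → Oct 7, 1902: 365 days.
Oct 7, 1902 → Oct 7, 1903: 365 days.
Oct 7, 1903 → Oct 7, 1904: 366 days (Feb 29, 1904 is in that span).
Oct 7, 1904 → Oct 7, 1905: 365 days.
Oct 7, 1905 → Oct 7, 1906: 365 days.
Oct 7, 1906 → Nov 7, 1906: 31 days (October has 31).
Nov 7, 1906 → Dec 7, 1906: 30 days (November has 30).
Dec 7, 1906 → Jan 7, 1907: 31 days (December has 31).
Jan 7, 1907 → Feb 7, 1907: 31 days (January has 31).
Feb 7, 1907 → Mar 7, 1907: 28 days (February has 28).
Mar 7, 1907 → Apr 7, 1907: 31 days (March has 31).
Apr 7, 1907 → May 7, 1907: 30 days (April has 30).
May 7, 1907 → Jun 7, 1907: 31 days (May has 31).
Jun 7, 1907 → Jun 9, 1907: 2 days.
Total: 3896 days.

3896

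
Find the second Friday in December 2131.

December 14, 2131

December 1, 2131 is a Saturday.
The first Friday is therefore December 7 (6 days later).
The second Friday is 7 + 1×7 = December 14.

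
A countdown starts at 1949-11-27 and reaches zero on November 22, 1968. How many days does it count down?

Nov 27, 1949 → Nov 27, 1950: 365 days.
Nov 27, 1950 → Nov 27, 1951: 365 days.
Nov 27, 1951 → Nov 27, 1952: 366 days (Feb 29, 1952 is in that span).
Nov 27, 1952 → Nov 27, 1953: 365 days.
Nov 27, 1953 → Nov 27, 1954: 365 days.
Nov 27, 1954 → Nov 27, 1955: 365 days.
Nov 27, 1955 → Nov 27, 1956: 366 days (Feb 29, 1956 is in that span).
Nov 27, 1956 → Nov 27, 1957: 365 days.
Nov 27, 1957 → Nov 27, 1958: 365 days.
Nov 27, 1958 → Nov 27, 1959: 365 days.
Nov 27, 1959 → Nov 27, 1960: 366 days (Feb 29, 1960 is in that span).
Nov 27, 1960 → Nov 27, 1961: 365 days.
Nov 27, 1961 → Nov 27, 1962: 365 days.
Nov 27, 1962 → Nov 27, 1963: 365 days.
Nov 27, 1963 → Nov 27, 1964: 366 days (Feb 29, 1964 is in that span).
Nov 27, 1964 → Nov 27, 1965: 365 days.
Nov 27, 1965 → Nov 27, 1966: 365 days.
Nov 27, 1966 → Nov 27, 1967: 365 days.
Nov 27, 1967 → Dec 27, 1967: 30 days (November has 30).
Dec 27, 1967 → Jan 27, 1968: 31 days (December has 31).
Jan 27, 1968 → Feb 27, 1968: 31 days (January has 31).
Feb 27, 1968 → Mar 27, 1968: 29 days (February has 29).
Mar 27, 1968 → Apr 27, 1968: 31 days (March has 31).
Apr 27, 1968 → May 27, 1968: 30 days (April has 30).
May 27, 1968 → Jun 27, 1968: 31 days (May has 31).
Jun 27, 1968 → Jul 27, 1968: 30 days (June has 30).
Jul 27, 1968 → Aug 27, 1968: 31 days (July has 31).
Aug 27, 1968 → Sep 27, 1968: 31 days (August has 31).
Sep 27, 1968 → Oct 27, 1968: 30 days (September has 30).
Oct 27, 1968 → Nov 22, 1968: 26 days.
Total: 6935 days.

6935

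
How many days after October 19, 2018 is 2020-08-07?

Oct 19, 2018 → Oct 19, 2019: 365 days.
Oct 19, 2019 → Nov 19, 2019: 31 days (October has 31).
Nov 19, 2019 → Dec 19, 2019: 30 days (November has 30).
Dec 19, 2019 → Jan 19, 2020: 31 days (December has 31).
Jan 19, 2020 → Feb 19, 2020: 31 days (January has 31).
Feb 19, 2020 → Mar 19, 2020: 29 days (February has 29).
Mar 19, 2020 → Apr 19, 2020: 31 days (March has 31).
Apr 19, 2020 → May 19, 2020: 30 days (April has 30).
May 19, 2020 → Jun 19, 2020: 31 days (May has 31).
Jun 19, 2020 → Jul 19, 2020: 30 days (June has 30).
Jul 19, 2020 → Aug 7, 2020: 19 days.
Total: 658 days.

658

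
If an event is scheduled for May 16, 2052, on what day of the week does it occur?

Doomsday rule: the anchor day for the 2000s is Tuesday. For year 52: 52÷12 = 4 r 4, and 4÷4 = 1, so 4+4+1 = 9.
Tuesday + 9 ≡ Thursday — that's 2052's doomsday.
In May the doomsday date is May 9.
May 16 is 7 days after May 9; 7 mod 7 = 0, so Thursday + 0 = Thursday.

Thursday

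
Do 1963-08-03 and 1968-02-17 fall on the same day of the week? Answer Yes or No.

Yes

From Aug 3, 1963 to Feb 17, 1968 is 1659 days.
1659 mod 7 = 0, so they are the same weekday.
(Aug 3, 1963 is a Saturday; Feb 17, 1968 is a Saturday.)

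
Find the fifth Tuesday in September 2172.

September 1, 2172 is a Tuesday.
The first Tuesday is therefore September 1 (same day).
The fifth Tuesday is 1 + 4×7 = September 29.

September 29, 2172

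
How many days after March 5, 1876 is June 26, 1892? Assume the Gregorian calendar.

5957

Mar 5, 1876 → Mar 5, 1877: 365 days.
Mar 5, 1877 → Mar 5, 1878: 365 days.
Mar 5, 1878 → Mar 5, 1879: 365 days.
Mar 5, 1879 → Mar 5, 1880: 366 days (Feb 29, 1880 is in that span).
Mar 5, 1880 → Mar 5, 1881: 365 days.
Mar 5, 1881 → Mar 5, 1882: 365 days.
Mar 5, 1882 → Mar 5, 1883: 365 days.
Mar 5, 1883 → Mar 5, 1884: 366 days (Feb 29, 1884 is in that span).
Mar 5, 1884 → Mar 5, 1885: 365 days.
Mar 5, 1885 → Mar 5, 1886: 365 days.
Mar 5, 1886 → Mar 5, 1887: 365 days.
Mar 5, 1887 → Mar 5, 1888: 366 days (Feb 29, 1888 is in that span).
Mar 5, 1888 → Mar 5, 1889: 365 days.
Mar 5, 1889 → Mar 5, 1890: 365 days.
Mar 5, 1890 → Mar 5, 1891: 365 days.
Mar 5, 1891 → Mar 5, 1892: 366 days (Feb 29, 1892 is in that span).
Mar 5, 1892 → Apr 5, 1892: 31 days (March has 31).
Apr 5, 1892 → May 5, 1892: 30 days (April has 30).
May 5, 1892 → Jun 5, 1892: 31 days (May has 31).
Jun 5, 1892 → Jun 26, 1892: 21 days.
Total: 5957 days.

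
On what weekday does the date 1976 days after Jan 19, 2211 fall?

First find the weekday of Jan 19, 2211. Doomsday rule: the anchor day for the 2200s is Friday. For year 11: 11÷12 = 0 r 11, and 11÷4 = 2, so 0+11+2 = 13.
Friday + 13 ≡ Thursday — that's 2211's doomsday.
In January the doomsday date is Jan 3 (2211 is not a leap year).
Jan 19 is 16 days after Jan 3; 16 mod 7 = 2, so Thursday + 2 = Saturday.
1976 mod 7 = 2, so 1976 days after a Saturday is Saturday + 2 = Monday.

Monday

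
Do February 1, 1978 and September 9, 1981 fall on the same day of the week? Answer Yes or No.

Yes

From Feb 1, 1978 to Sep 9, 1981 is 1316 days.
1316 mod 7 = 0, so they are the same weekday.
(Feb 1, 1978 is a Wednesday; Sep 9, 1981 is a Wednesday.)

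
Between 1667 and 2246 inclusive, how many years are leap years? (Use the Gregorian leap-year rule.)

140

Multiples of 4 in [1667,2246]: 145.
Of those, multiples of 100: 6 (not leap unless ÷400).
Multiples of 400: 1.
Leap years = 145 − 6 + 1 = 140.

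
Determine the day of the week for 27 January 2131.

Doomsday rule: the anchor day for the 2100s is Sunday. For year 31: 31÷12 = 2 r 7, and 7÷4 = 1, so 2+7+1 = 10.
Sunday + 10 ≡ Wednesday — that's 2131's doomsday.
In January the doomsday date is Jan 3 (2131 is not a leap year).
Jan 27 is 24 days after Jan 3; 24 mod 7 = 3, so Wednesday + 3 = Saturday.

Saturday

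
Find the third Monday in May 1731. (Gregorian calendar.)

May 21, 1731

May 1, 1731 is a Tuesday.
The first Monday is therefore May 7 (6 days later).
The third Monday is 7 + 2×7 = May 21.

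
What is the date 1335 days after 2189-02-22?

October 19, 2192

+365 (one year) → Feb 22, 2190 (970 left).
+365 (one year) → Feb 22, 2191 (605 left).
+365 (one year) → Feb 22, 2192 (240 left).
Feb has 29 days: +8 → Mar 1, 2192 (232 left).
Mar has 31 days: +31 → Apr 1, 2192 (201 left).
Apr has 30 days: +30 → May 1, 2192 (171 left).
May has 31 days: +31 → Jun 1, 2192 (140 left).
Jun has 30 days: +30 → Jul 1, 2192 (110 left).
Jul has 31 days: +31 → Aug 1, 2192 (79 left).
Aug has 31 days: +31 → Sep 1, 2192 (48 left).
Sep has 30 days: +30 → Oct 1, 2192 (18 left).
+18 → Oct 19, 2192.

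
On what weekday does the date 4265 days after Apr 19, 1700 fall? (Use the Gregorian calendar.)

Wednesday

First find the weekday of Apr 19, 1700. Doomsday rule: the anchor day for the 1700s is Sunday. For year 00: 0÷12 = 0 r 0, and 0÷4 = 0, so 0+0+0 = 0.
Sunday + 0 ≡ Sunday — that's 1700's doomsday.
In April the doomsday date is Apr 4.
Apr 19 is 15 days after Apr 4; 15 mod 7 = 1, so Sunday + 1 = Monday.
4265 mod 7 = 2, so 4265 days after a Monday is Monday + 2 = Wednesday.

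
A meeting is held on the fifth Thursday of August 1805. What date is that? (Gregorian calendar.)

August 1, 1805 is a Thursday.
The first Thursday is therefore August 1 (same day).
The fifth Thursday is 1 + 4×7 = August 29.

August 29, 1805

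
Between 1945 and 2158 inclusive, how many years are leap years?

Multiples of 4 in [1945,2158]: 53.
Of those, multiples of 100: 2 (not leap unless ÷400).
Multiples of 400: 1.
Leap years = 53 − 2 + 1 = 52.

52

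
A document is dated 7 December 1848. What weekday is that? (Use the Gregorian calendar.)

Thursday

Doomsday rule: the anchor day for the 1800s is Friday. For year 48: 48÷12 = 4 r 0, and 0÷4 = 0, so 4+0+0 = 4.
Friday + 4 ≡ Tuesday — that's 1848's doomsday.
In December the doomsday date is Dec 12.
Dec 7 is 5 days before Dec 12; 5 mod 7 = 5, so Tuesday − 5 = Thursday.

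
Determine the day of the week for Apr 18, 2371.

Sunday

Doomsday rule: the anchor day for the 2300s is Wednesday. For year 71: 71÷12 = 5 r 11, and 11÷4 = 2, so 5+11+2 = 18.
Wednesday + 18 ≡ Sunday — that's 2371's doomsday.
In April the doomsday date is Apr 4.
Apr 18 is 14 days after Apr 4; 14 mod 7 = 0, so Sunday + 0 = Sunday.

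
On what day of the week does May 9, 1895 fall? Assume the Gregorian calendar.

January 1, 1895 is a Tuesday.
Jan 1, 1895 → Feb 1, 1895: 31 days (January has 31).
Feb 1, 1895 → Mar 1, 1895: 28 days (February has 28).
Mar 1, 1895 → Apr 1, 1895: 31 days (March has 31).
Apr 1, 1895 → May 1, 1895: 30 days (April has 30).
May 1, 1895 → May 9, 1895: 8 days.
Total: 128 days.
128 mod 7 = 2, so Tuesday + 2 = Thursday.

Thursday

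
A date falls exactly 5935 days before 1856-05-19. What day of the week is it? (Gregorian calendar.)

Tuesday

May 19, 1856 is a Monday.
5935 mod 7 = 6, so 5935 days before a Monday is Monday − 6 = Tuesday.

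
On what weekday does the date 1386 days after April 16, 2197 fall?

Sunday

Apr 16, 2197 is a Sunday.
1386 mod 7 = 0, so 1386 days after a Sunday is Sunday + 0 = Sunday.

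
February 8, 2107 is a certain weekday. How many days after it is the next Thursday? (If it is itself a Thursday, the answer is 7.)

2

Feb 8, 2107 is a Tuesday.
From Tuesday to the next Thursday is 2 days.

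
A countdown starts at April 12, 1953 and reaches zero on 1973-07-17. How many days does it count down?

7401

Apr 12, 1953 → Apr 12, 1954: 365 days.
Apr 12, 1954 → Apr 12, 1955: 365 days.
Apr 12, 1955 → Apr 12, 1956: 366 days (Feb 29, 1956 is in that span).
Apr 12, 1956 → Apr 12, 1957: 365 days.
Apr 12, 1957 → Apr 12, 1958: 365 days.
Apr 12, 1958 → Apr 12, 1959: 365 days.
Apr 12, 1959 → Apr 12, 1960: 366 days (Feb 29, 1960 is in that span).
Apr 12, 1960 → Apr 12, 1961: 365 days.
Apr 12, 1961 → Apr 12, 1962: 365 days.
Apr 12, 1962 → Apr 12, 1963: 365 days.
Apr 12, 1963 → Apr 12, 1964: 366 days (Feb 29, 1964 is in that span).
Apr 12, 1964 → Apr 12, 1965: 365 days.
Apr 12, 1965 → Apr 12, 1966: 365 days.
Apr 12, 1966 → Apr 12, 1967: 365 days.
Apr 12, 1967 → Apr 12, 1968: 366 days (Feb 29, 1968 is in that span).
Apr 12, 1968 → Apr 12, 1969: 365 days.
Apr 12, 1969 → Apr 12, 1970: 365 days.
Apr 12, 1970 → Apr 12, 1971: 365 days.
Apr 12, 1971 → Apr 12, 1972: 366 days (Feb 29, 1972 is in that span).
Apr 12, 1972 → Apr 12, 1973: 365 days.
Apr 12, 1973 → May 12, 1973: 30 days (April has 30).
May 12, 1973 → Jun 12, 1973: 31 days (May has 31).
Jun 12, 1973 → Jul 12, 1973: 30 days (June has 30).
Jul 12, 1973 → Jul 17, 1973: 5 days.
Total: 7401 days.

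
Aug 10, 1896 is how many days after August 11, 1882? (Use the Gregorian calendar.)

5113

Aug 11, 1882 → Aug 11, 1883: 365 days.
Aug 11, 1883 → Aug 11, 1884: 366 days (Feb 29, 1884 is in that span).
Aug 11, 1884 → Aug 11, 1885: 365 days.
Aug 11, 1885 → Aug 11, 1886: 365 days.
Aug 11, 1886 → Aug 11, 1887: 365 days.
Aug 11, 1887 → Aug 11, 1888: 366 days (Feb 29, 1888 is in that span).
Aug 11, 1888 → Aug 11, 1889: 365 days.
Aug 11, 1889 → Aug 11, 1890: 365 days.
Aug 11, 1890 → Aug 11, 1891: 365 days.
Aug 11, 1891 → Aug 11, 1892: 366 days (Feb 29, 1892 is in that span).
Aug 11, 1892 → Aug 11, 1893: 365 days.
Aug 11, 1893 → Aug 11, 1894: 365 days.
Aug 11, 1894 → Aug 11, 1895: 365 days.
Aug 11, 1895 → Sep 11, 1895: 31 days (August has 31).
Sep 11, 1895 → Oct 11, 1895: 30 days (September has 30).
Oct 11, 1895 → Nov 11, 1895: 31 days (October has 31).
Nov 11, 1895 → Dec 11, 1895: 30 days (November has 30).
Dec 11, 1895 → Jan 11, 1896: 31 days (December has 31).
Jan 11, 1896 → Feb 11, 1896: 31 days (January has 31).
Feb 11, 1896 → Mar 11, 1896: 29 days (February has 29).
Mar 11, 1896 → Apr 11, 1896: 31 days (March has 31).
Apr 11, 1896 → May 11, 1896: 30 days (April has 30).
May 11, 1896 → Jun 11, 1896: 31 days (May has 31).
Jun 11, 1896 → Jul 11, 1896: 30 days (June has 30).
Jul 11, 1896 → Aug 10, 1896: 30 days.
Total: 5113 days.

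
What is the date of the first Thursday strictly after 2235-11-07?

Nov 7, 2235 is a Saturday.
From Saturday to the next Thursday is 5 days.
Nov 7, 2235 + 5 = Nov 12, 2235.

November 12, 2235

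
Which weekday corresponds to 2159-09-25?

Tuesday

Doomsday rule: the anchor day for the 2100s is Sunday. For year 59: 59÷12 = 4 r 11, and 11÷4 = 2, so 4+11+2 = 17.
Sunday + 17 ≡ Wednesday — that's 2159's doomsday.
In September the doomsday date is Sep 5.
Sep 25 is 20 days after Sep 5; 20 mod 7 = 6, so Wednesday + 6 = Tuesday.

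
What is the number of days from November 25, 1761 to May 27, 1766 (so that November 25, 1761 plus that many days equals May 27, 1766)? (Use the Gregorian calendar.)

1644

Nov 25, 1761 → Nov 25, 1762: 365 days.
Nov 25, 1762 → Nov 25, 1763: 365 days.
Nov 25, 1763 → Nov 25, 1764: 366 days (Feb 29, 1764 is in that span).
Nov 25, 1764 → Nov 25, 1765: 365 days.
Nov 25, 1765 → Dec 25, 1765: 30 days (November has 30).
Dec 25, 1765 → Jan 25, 1766: 31 days (December has 31).
Jan 25, 1766 → Feb 25, 1766: 31 days (January has 31).
Feb 25, 1766 → Mar 25, 1766: 28 days (February has 28).
Mar 25, 1766 → Apr 25, 1766: 31 days (March has 31).
Apr 25, 1766 → May 25, 1766: 30 days (April has 30).
May 25, 1766 → May 27, 1766: 2 days.
Total: 1644 days.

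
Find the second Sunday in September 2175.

September 10, 2175

September 1, 2175 is a Friday.
The first Sunday is therefore September 3 (2 days later).
The second Sunday is 3 + 1×7 = September 10.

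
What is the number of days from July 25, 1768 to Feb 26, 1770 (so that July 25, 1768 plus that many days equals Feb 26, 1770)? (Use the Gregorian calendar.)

581

Jul 25, 1768 → Jul 25, 1769: 365 days.
Jul 25, 1769 → Aug 25, 1769: 31 days (July has 31).
Aug 25, 1769 → Sep 25, 1769: 31 days (August has 31).
Sep 25, 1769 → Oct 25, 1769: 30 days (September has 30).
Oct 25, 1769 → Nov 25, 1769: 31 days (October has 31).
Nov 25, 1769 → Dec 25, 1769: 30 days (November has 30).
Dec 25, 1769 → Jan 25, 1770: 31 days (December has 31).
Jan 25, 1770 → Feb 25, 1770: 31 days (January has 31).
Feb 25, 1770 → Feb 26, 1770: 1 days.
Total: 581 days.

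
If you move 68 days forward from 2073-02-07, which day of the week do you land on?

Sunday

First find the weekday of Feb 7, 2073. Doomsday rule: the anchor day for the 2000s is Tuesday. For year 73: 73÷12 = 6 r 1, and 1÷4 = 0, so 6+1+0 = 7.
Tuesday + 7 ≡ Tuesday — that's 2073's doomsday.
In February the doomsday date is Feb 28 (2073 is not a leap year).
Feb 7 is 21 days before Feb 28; 21 mod 7 = 0, so Tuesday − 0 = Tuesday.
68 mod 7 = 5, so 68 days after a Tuesday is Tuesday + 5 = Sunday.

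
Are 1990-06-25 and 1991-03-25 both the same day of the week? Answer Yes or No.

From Jun 25, 1990 to Mar 25, 1991 is 273 days.
273 mod 7 = 0, so they are the same weekday.
(Jun 25, 1990 is a Monday; Mar 25, 1991 is a Monday.)

Yes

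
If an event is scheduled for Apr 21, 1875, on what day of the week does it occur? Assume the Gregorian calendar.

Doomsday rule: the anchor day for the 1800s is Friday. For year 75: 75÷12 = 6 r 3, and 3÷4 = 0, so 6+3+0 = 9.
Friday + 9 ≡ Sunday — that's 1875's doomsday.
In April the doomsday date is Apr 4.
Apr 21 is 17 days after Apr 4; 17 mod 7 = 3, so Sunday + 3 = Wednesday.

Wednesday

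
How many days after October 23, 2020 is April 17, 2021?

176

Oct 23, 2020 → Nov 23, 2020: 31 days (October has 31).
Nov 23, 2020 → Dec 23, 2020: 30 days (November has 30).
Dec 23, 2020 → Jan 23, 2021: 31 days (December has 31).
Jan 23, 2021 → Feb 23, 2021: 31 days (January has 31).
Feb 23, 2021 → Mar 23, 2021: 28 days (February has 28).
Mar 23, 2021 → Apr 17, 2021: 25 days.
Total: 176 days.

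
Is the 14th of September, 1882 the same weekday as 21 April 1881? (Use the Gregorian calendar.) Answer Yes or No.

From Apr 21, 1881 to Sep 14, 1882 is 511 days.
511 mod 7 = 0, so they are the same weekday.
(Apr 21, 1881 is a Thursday; Sep 14, 1882 is a Thursday.)

Yes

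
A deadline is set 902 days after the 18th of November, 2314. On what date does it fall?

+365 (one year) → Nov 18, 2315 (537 left).
+366 (one year; includes Feb 29, 2316) → Nov 18, 2316 (171 left).
Nov has 30 days: +13 → Dec 1, 2316 (158 left).
Dec has 31 days: +31 → Jan 1, 2317 (127 left).
Jan has 31 days: +31 → Feb 1, 2317 (96 left).
Feb has 28 days: +28 → Mar 1, 2317 (68 left).
Mar has 31 days: +31 → Apr 1, 2317 (37 left).
Apr has 30 days: +30 → May 1, 2317 (7 left).
+7 → May 8, 2317.

May 8, 2317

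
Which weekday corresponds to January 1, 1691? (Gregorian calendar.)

Doomsday rule: the anchor day for the 1600s is Tuesday. For year 91: 91÷12 = 7 r 7, and 7÷4 = 1, so 7+7+1 = 15.
Tuesday + 15 ≡ Wednesday — that's 1691's doomsday.
In January the doomsday date is Jan 3 (1691 is not a leap year).
Jan 1 is 2 days before Jan 3; 2 mod 7 = 2, so Wednesday − 2 = Monday.

Monday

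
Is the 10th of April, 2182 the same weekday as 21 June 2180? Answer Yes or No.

Yes

From Jun 21, 2180 to Apr 10, 2182 is 658 days.
658 mod 7 = 0, so they are the same weekday.
(Jun 21, 2180 is a Wednesday; Apr 10, 2182 is a Wednesday.)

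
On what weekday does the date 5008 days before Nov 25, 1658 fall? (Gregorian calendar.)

Friday

First find the weekday of Nov 25, 1658. Doomsday rule: the anchor day for the 1600s is Tuesday. For year 58: 58÷12 = 4 r 10, and 10÷4 = 2, so 4+10+2 = 16.
Tuesday + 16 ≡ Thursday — that's 1658's doomsday.
In November the doomsday date is Nov 7.
Nov 25 is 18 days after Nov 7; 18 mod 7 = 4, so Thursday + 4 = Monday.
5008 mod 7 = 3, so 5008 days before a Monday is Monday − 3 = Friday.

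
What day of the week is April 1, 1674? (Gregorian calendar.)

Doomsday rule: the anchor day for the 1600s is Tuesday. For year 74: 74÷12 = 6 r 2, and 2÷4 = 0, so 6+2+0 = 8.
Tuesday + 8 ≡ Wednesday — that's 1674's doomsday.
In April the doomsday date is Apr 4.
Apr 1 is 3 days before Apr 4; 3 mod 7 = 3, so Wednesday − 3 = Sunday.

Sunday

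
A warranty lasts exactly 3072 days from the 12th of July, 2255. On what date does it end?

+366 (one year; includes Feb 29, 2256) → Jul 12, 2256 (2706 left).
+365 (one year) → Jul 12, 2257 (2341 left).
+365 (one year) → Jul 12, 2258 (1976 left).
+365 (one year) → Jul 12, 2259 (1611 left).
+366 (one year; includes Feb 29, 2260) → Jul 12, 2260 (1245 left).
+365 (one year) → Jul 12, 2261 (880 left).
+365 (one year) → Jul 12, 2262 (515 left).
+365 (one year) → Jul 12, 2263 (150 left).
Jul has 31 days: +20 → Aug 1, 2263 (130 left).
Aug has 31 days: +31 → Sep 1, 2263 (99 left).
Sep has 30 days: +30 → Oct 1, 2263 (69 left).
Oct has 31 days: +31 → Nov 1, 2263 (38 left).
Nov has 30 days: +30 → Dec 1, 2263 (8 left).
+8 → Dec 9, 2263.

December 9, 2263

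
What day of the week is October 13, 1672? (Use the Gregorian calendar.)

Thursday

Doomsday rule: the anchor day for the 1600s is Tuesday. For year 72: 72÷12 = 6 r 0, and 0÷4 = 0, so 6+0+0 = 6.
Tuesday + 6 ≡ Monday — that's 1672's doomsday.
In October the doomsday date is Oct 10.
Oct 13 is 3 days after Oct 10; 3 mod 7 = 3, so Monday + 3 = Thursday.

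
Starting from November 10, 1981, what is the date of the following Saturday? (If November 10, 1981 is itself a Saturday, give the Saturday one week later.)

Nov 10, 1981 is a Tuesday.
From Tuesday to the next Saturday is 4 days.
Nov 10, 1981 + 4 = Nov 14, 1981.

November 14, 1981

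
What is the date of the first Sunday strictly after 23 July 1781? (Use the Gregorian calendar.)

Jul 23, 1781 is a Monday.
From Monday to the next Sunday is 6 days.
Jul 23, 1781 + 6 = Jul 29, 1781.

July 29, 1781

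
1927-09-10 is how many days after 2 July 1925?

800

Jul 2, 1925 → Jul 2, 1926: 365 days.
Jul 2, 1926 → Jul 2, 1927: 365 days.
Jul 2, 1927 → Aug 2, 1927: 31 days (July has 31).
Aug 2, 1927 → Sep 2, 1927: 31 days (August has 31).
Sep 2, 1927 → Sep 10, 1927: 8 days.
Total: 800 days.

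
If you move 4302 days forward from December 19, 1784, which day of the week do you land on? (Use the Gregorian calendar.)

Dec 19, 1784 is a Sunday.
4302 mod 7 = 4, so 4302 days after a Sunday is Sunday + 4 = Thursday.

Thursday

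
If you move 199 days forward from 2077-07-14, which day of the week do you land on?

Saturday

First find the weekday of Jul 14, 2077. Doomsday rule: the anchor day for the 2000s is Tuesday. For year 77: 77÷12 = 6 r 5, and 5÷4 = 1, so 6+5+1 = 12.
Tuesday + 12 ≡ Sunday — that's 2077's doomsday.
In July the doomsday date is Jul 11.
Jul 14 is 3 days after Jul 11; 3 mod 7 = 3, so Sunday + 3 = Wednesday.
199 mod 7 = 3, so 199 days after a Wednesday is Wednesday + 3 = Saturday.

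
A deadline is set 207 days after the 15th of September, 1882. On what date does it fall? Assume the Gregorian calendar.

Sep has 30 days: +16 → Oct 1, 1882 (191 left).
Oct has 31 days: +31 → Nov 1, 1882 (160 left).
Nov has 30 days: +30 → Dec 1, 1882 (130 left).
Dec has 31 days: +31 → Jan 1, 1883 (99 left).
Jan has 31 days: +31 → Feb 1, 1883 (68 left).
Feb has 28 days: +28 → Mar 1, 1883 (40 left).
Mar has 31 days: +31 → Apr 1, 1883 (9 left).
+9 → Apr 10, 1883.

April 10, 1883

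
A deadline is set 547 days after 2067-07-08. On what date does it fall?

+366 (one year; includes Feb 29, 2068) → Jul 8, 2068 (181 left).
Jul has 31 days: +24 → Aug 1, 2068 (157 left).
Aug has 31 days: +31 → Sep 1, 2068 (126 left).
Sep has 30 days: +30 → Oct 1, 2068 (96 left).
Oct has 31 days: +31 → Nov 1, 2068 (65 left).
Nov has 30 days: +30 → Dec 1, 2068 (35 left).
Dec has 31 days: +31 → Jan 1, 2069 (4 left).
+4 → Jan 5, 2069.

January 5, 2069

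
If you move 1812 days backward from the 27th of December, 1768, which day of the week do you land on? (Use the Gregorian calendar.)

First find the weekday of Dec 27, 1768. Doomsday rule: the anchor day for the 1700s is Sunday. For year 68: 68÷12 = 5 r 8, and 8÷4 = 2, so 5+8+2 = 15.
Sunday + 15 ≡ Monday — that's 1768's doomsday.
In December the doomsday date is Dec 12.
Dec 27 is 15 days after Dec 12; 15 mod 7 = 1, so Monday + 1 = Tuesday.
1812 mod 7 = 6, so 1812 days before a Tuesday is Tuesday − 6 = Wednesday.

Wednesday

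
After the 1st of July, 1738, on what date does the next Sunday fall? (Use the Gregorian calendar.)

July 6, 1738

Jul 1, 1738 is a Tuesday.
From Tuesday to the next Sunday is 5 days.
Jul 1, 1738 + 5 = Jul 6, 1738.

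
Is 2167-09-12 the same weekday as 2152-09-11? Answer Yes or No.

From Sep 11, 2152 to Sep 12, 2167 is 5479 days.
5479 mod 7 = 5, so they are different weekdays.
(Sep 11, 2152 is a Monday; Sep 12, 2167 is a Saturday.)

No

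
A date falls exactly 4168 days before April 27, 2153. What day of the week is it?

Apr 27, 2153 is a Friday.
4168 mod 7 = 3, so 4168 days before a Friday is Friday − 3 = Tuesday.

Tuesday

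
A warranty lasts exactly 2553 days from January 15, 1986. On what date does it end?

+365 (one year) → Jan 15, 1987 (2188 left).
+365 (one year) → Jan 15, 1988 (1823 left).
+366 (one year; includes Feb 29, 1988) → Jan 15, 1989 (1457 left).
+365 (one year) → Jan 15, 1990 (1092 left).
+365 (one year) → Jan 15, 1991 (727 left).
+365 (one year) → Jan 15, 1992 (362 left).
Jan has 31 days: +17 → Feb 1, 1992 (345 left).
Feb has 29 days: +29 → Mar 1, 1992 (316 left).
Mar has 31 days: +31 → Apr 1, 1992 (285 left).
Apr has 30 days: +30 → May 1, 1992 (255 left).
May has 31 days: +31 → Jun 1, 1992 (224 left).
Jun has 30 days: +30 → Jul 1, 1992 (194 left).
Jul has 31 days: +31 → Aug 1, 1992 (163 left).
Aug has 31 days: +31 → Sep 1, 1992 (132 left).
Sep has 30 days: +30 → Oct 1, 1992 (102 left).
Oct has 31 days: +31 → Nov 1, 1992 (71 left).
Nov has 30 days: +30 → Dec 1, 1992 (41 left).
Dec has 31 days: +31 → Jan 1, 1993 (10 left).
+10 → Jan 11, 1993.

January 11, 1993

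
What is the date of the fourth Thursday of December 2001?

December 1, 2001 is a Saturday.
The first Thursday is therefore December 6 (5 days later).
The fourth Thursday is 6 + 3×7 = December 27.

December 27, 2001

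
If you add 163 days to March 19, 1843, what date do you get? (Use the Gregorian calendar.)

August 29, 1843

Mar has 31 days: +13 → Apr 1, 1843 (150 left).
Apr has 30 days: +30 → May 1, 1843 (120 left).
May has 31 days: +31 → Jun 1, 1843 (89 left).
Jun has 30 days: +30 → Jul 1, 1843 (59 left).
Jul has 31 days: +31 → Aug 1, 1843 (28 left).
+28 → Aug 29, 1843.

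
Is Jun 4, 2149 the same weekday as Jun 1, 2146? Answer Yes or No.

Yes

From Jun 1, 2146 to Jun 4, 2149 is 1099 days.
1099 mod 7 = 0, so they are the same weekday.
(Jun 1, 2146 is a Wednesday; Jun 4, 2149 is a Wednesday.)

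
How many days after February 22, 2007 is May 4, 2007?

Feb 22, 2007 → Mar 22, 2007: 28 days (February has 28).
Mar 22, 2007 → Apr 22, 2007: 31 days (March has 31).
Apr 22, 2007 → May 4, 2007: 12 days.
Total: 71 days.

71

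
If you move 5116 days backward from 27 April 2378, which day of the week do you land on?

Friday

First find the weekday of Apr 27, 2378. Doomsday rule: the anchor day for the 2300s is Wednesday. For year 78: 78÷12 = 6 r 6, and 6÷4 = 1, so 6+6+1 = 13.
Wednesday + 13 ≡ Tuesday — that's 2378's doomsday.
In April the doomsday date is Apr 4.
Apr 27 is 23 days after Apr 4; 23 mod 7 = 2, so Tuesday + 2 = Thursday.
5116 mod 7 = 6, so 5116 days before a Thursday is Thursday − 6 = Friday.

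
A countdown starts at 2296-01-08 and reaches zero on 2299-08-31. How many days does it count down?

Jan 8, 2296 → Jan 8, 2297: 366 days (Feb 29, 2296 is in that span).
Jan 8, 2297 → Jan 8, 2298: 365 days.
Jan 8, 2298 → Jan 8, 2299: 365 days.
Jan 8, 2299 → Feb 8, 2299: 31 days (January has 31).
Feb 8, 2299 → Mar 8, 2299: 28 days (February has 28).
Mar 8, 2299 → Apr 8, 2299: 31 days (March has 31).
Apr 8, 2299 → May 8, 2299: 30 days (April has 30).
May 8, 2299 → Jun 8, 2299: 31 days (May has 31).
Jun 8, 2299 → Jul 8, 2299: 30 days (June has 30).
Jul 8, 2299 → Aug 8, 2299: 31 days (July has 31).
Aug 8, 2299 → Aug 31, 2299: 23 days.
Total: 1331 days.

1331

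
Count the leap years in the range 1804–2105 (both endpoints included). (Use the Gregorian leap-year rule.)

74

Multiples of 4 in [1804,2105]: 76.
Of those, multiples of 100: 3 (not leap unless ÷400).
Multiples of 400: 1.
Leap years = 76 − 3 + 1 = 74.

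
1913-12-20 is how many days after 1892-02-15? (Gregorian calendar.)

7978

Feb 15, 1892 → Feb 15, 1893: 366 days (Feb 29, 1892 is in that span).
Feb 15, 1893 → Feb 15, 1894: 365 days.
Feb 15, 1894 → Feb 15, 1895: 365 days.
Feb 15, 1895 → Feb 15, 1896: 365 days.
Feb 15, 1896 → Feb 15, 1897: 366 days (Feb 29, 1896 is in that span).
Feb 15, 1897 → Feb 15, 1898: 365 days.
Feb 15, 1898 → Feb 15, 1899: 365 days.
Feb 15, 1899 → Feb 15, 1900: 365 days.
Feb 15, 1900 → Feb 15, 1901: 365 days.
Feb 15, 1901 → Feb 15, 1902: 365 days.
Feb 15, 1902 → Feb 15, 1903: 365 days.
Feb 15, 1903 → Feb 15, 1904: 365 days.
Feb 15, 1904 → Feb 15, 1905: 366 days (Feb 29, 1904 is in that span).
Feb 15, 1905 → Feb 15, 1906: 365 days.
Feb 15, 1906 → Feb 15, 1907: 365 days.
Feb 15, 1907 → Feb 15, 1908: 365 days.
Feb 15, 1908 → Feb 15, 1909: 366 days (Feb 29, 1908 is in that span).
Feb 15, 1909 → Feb 15, 1910: 365 days.
Feb 15, 1910 → Feb 15, 1911: 365 days.
Feb 15, 1911 → Feb 15, 1912: 365 days.
Feb 15, 1912 → Feb 15, 1913: 366 days (Feb 29, 1912 is in that span).
Feb 15, 1913 → Mar 15, 1913: 28 days (February has 28).
Mar 15, 1913 → Apr 15, 1913: 31 days (March has 31).
Apr 15, 1913 → May 15, 1913: 30 days (April has 30).
May 15, 1913 → Jun 15, 1913: 31 days (May has 31).
Jun 15, 1913 → Jul 15, 1913: 30 days (June has 30).
Jul 15, 1913 → Aug 15, 1913: 31 days (July has 31).
Aug 15, 1913 → Sep 15, 1913: 31 days (August has 31).
Sep 15, 1913 → Oct 15, 1913: 30 days (September has 30).
Oct 15, 1913 → Nov 15, 1913: 31 days (October has 31).
Nov 15, 1913 → Dec 15, 1913: 30 days (November has 30).
Dec 15, 1913 → Dec 20, 1913: 5 days.
Total: 7978 days.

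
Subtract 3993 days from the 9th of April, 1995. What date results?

May 3, 1984

−365 (one year) → Apr 9, 1994 (3628 left).
−365 (one year) → Apr 9, 1993 (3263 left).
−365 (one year) → Apr 9, 1992 (2898 left).
−366 (one year; includes Feb 29, 1992) → Apr 9, 1991 (2532 left).
−365 (one year) → Apr 9, 1990 (2167 left).
−365 (one year) → Apr 9, 1989 (1802 left).
−365 (one year) → Apr 9, 1988 (1437 left).
−366 (one year; includes Feb 29, 1988) → Apr 9, 1987 (1071 left).
−365 (one year) → Apr 9, 1986 (706 left).
−365 (one year) → Apr 9, 1985 (341 left).
−9 → Mar 31, 1985 (end of Mar, 31 days; 332 left).
−31 → Feb 28, 1985 (end of Feb, 28 days; 301 left).
−28 → Jan 31, 1985 (end of Jan, 31 days; 273 left).
−31 → Dec 31, 1984 (end of Dec, 31 days; 242 left).
−31 → Nov 30, 1984 (end of Nov, 30 days; 211 left).
−30 → Oct 31, 1984 (end of Oct, 31 days; 181 left).
−31 → Sep 30, 1984 (end of Sep, 30 days; 150 left).
−30 → Aug 31, 1984 (end of Aug, 31 days; 120 left).
−31 → Jul 31, 1984 (end of Jul, 31 days; 89 left).
−31 → Jun 30, 1984 (end of Jun, 30 days; 58 left).
−30 → May 31, 1984 (end of May, 31 days; 28 left).
−28 → May 3, 1984.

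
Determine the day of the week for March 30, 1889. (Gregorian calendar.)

Doomsday rule: the anchor day for the 1800s is Friday. For year 89: 89÷12 = 7 r 5, and 5÷4 = 1, so 7+5+1 = 13.
Friday + 13 ≡ Thursday — that's 1889's doomsday.
In March the doomsday date is Mar 14.
Mar 30 is 16 days after Mar 14; 16 mod 7 = 2, so Thursday + 2 = Saturday.

Saturday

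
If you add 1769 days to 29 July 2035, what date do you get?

+366 (one year; includes Feb 29, 2036) → Jul 29, 2036 (1403 left).
+365 (one year) → Jul 29, 2037 (1038 left).
+365 (one year) → Jul 29, 2038 (673 left).
+365 (one year) → Jul 29, 2039 (308 left).
Jul has 31 days: +3 → Aug 1, 2039 (305 left).
Aug has 31 days: +31 → Sep 1, 2039 (274 left).
Sep has 30 days: +30 → Oct 1, 2039 (244 left).
Oct has 31 days: +31 → Nov 1, 2039 (213 left).
Nov has 30 days: +30 → Dec 1, 2039 (183 left).
Dec has 31 days: +31 → Jan 1, 2040 (152 left).
Jan has 31 days: +31 → Feb 1, 2040 (121 left).
Feb has 29 days: +29 → Mar 1, 2040 (92 left).
Mar has 31 days: +31 → Apr 1, 2040 (61 left).
Apr has 30 days: +30 → May 1, 2040 (31 left).
May has 31 days: +31 → Jun 1, 2040 (0 left).

June 1, 2040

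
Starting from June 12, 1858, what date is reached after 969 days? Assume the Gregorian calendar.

+365 (one year) → Jun 12, 1859 (604 left).
+366 (one year; includes Feb 29, 1860) → Jun 12, 1860 (238 left).
Jun has 30 days: +19 → Jul 1, 1860 (219 left).
Jul has 31 days: +31 → Aug 1, 1860 (188 left).
Aug has 31 days: +31 → Sep 1, 1860 (157 left).
Sep has 30 days: +30 → Oct 1, 1860 (127 left).
Oct has 31 days: +31 → Nov 1, 1860 (96 left).
Nov has 30 days: +30 → Dec 1, 1860 (66 left).
Dec has 31 days: +31 → Jan 1, 1861 (35 left).
Jan has 31 days: +31 → Feb 1, 1861 (4 left).
+4 → Feb 5, 1861.

February 5, 1861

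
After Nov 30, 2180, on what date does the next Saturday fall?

December 2, 2180

Nov 30, 2180 is a Thursday.
From Thursday to the next Saturday is 2 days.
Nov 30, 2180 + 2 = Dec 2, 2180.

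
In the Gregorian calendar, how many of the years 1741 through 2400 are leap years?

Multiples of 4 in [1741,2400]: 165.
Of those, multiples of 100: 7 (not leap unless ÷400).
Multiples of 400: 2.
Leap years = 165 − 7 + 2 = 160.

160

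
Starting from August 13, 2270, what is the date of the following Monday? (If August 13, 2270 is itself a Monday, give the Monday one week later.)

Aug 13, 2270 is a Saturday.
From Saturday to the next Monday is 2 days.
Aug 13, 2270 + 2 = Aug 15, 2270.

August 15, 2270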